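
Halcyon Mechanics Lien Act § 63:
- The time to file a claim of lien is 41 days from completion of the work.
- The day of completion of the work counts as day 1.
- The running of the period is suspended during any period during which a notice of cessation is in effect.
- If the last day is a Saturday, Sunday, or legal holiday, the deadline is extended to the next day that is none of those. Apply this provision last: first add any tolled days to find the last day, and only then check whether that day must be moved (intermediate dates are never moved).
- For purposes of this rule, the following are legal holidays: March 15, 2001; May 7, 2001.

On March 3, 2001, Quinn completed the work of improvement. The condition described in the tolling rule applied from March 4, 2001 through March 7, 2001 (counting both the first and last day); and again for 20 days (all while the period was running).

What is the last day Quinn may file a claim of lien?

May 8, 2001

Counting March 3, 2001 as day 1, day 41 is April 12, 2001.
From March 4, 2001 through March 7, 2001 inclusive is 4 days; tolling adds 4 days: April 12, 2001 + 4 days = April 16, 2001.
Tolling adds 20 days: April 16, 2001 + 20 days = May 6, 2001.
May 6, 2001 is Sunday; May 7, 2001 is a listed holiday. The next qualifying day is May 8, 2001.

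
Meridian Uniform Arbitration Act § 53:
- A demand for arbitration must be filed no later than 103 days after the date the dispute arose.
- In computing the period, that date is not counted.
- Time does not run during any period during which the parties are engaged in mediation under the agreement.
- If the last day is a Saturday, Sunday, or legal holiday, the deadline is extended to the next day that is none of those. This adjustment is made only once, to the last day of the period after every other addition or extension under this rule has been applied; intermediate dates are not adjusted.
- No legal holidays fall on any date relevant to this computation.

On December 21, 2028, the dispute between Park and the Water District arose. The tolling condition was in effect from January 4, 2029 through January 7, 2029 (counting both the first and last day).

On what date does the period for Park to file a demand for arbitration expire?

103 days after December 21, 2028 is April 3, 2029.
From January 4, 2029 through January 7, 2029 inclusive is 4 days; tolling adds 4 days: April 3, 2029 + 4 days = April 7, 2029.
April 7, 2029 is Saturday; April 8, 2029 is Sunday. The next qualifying day is April 9, 2029.

April 9, 2029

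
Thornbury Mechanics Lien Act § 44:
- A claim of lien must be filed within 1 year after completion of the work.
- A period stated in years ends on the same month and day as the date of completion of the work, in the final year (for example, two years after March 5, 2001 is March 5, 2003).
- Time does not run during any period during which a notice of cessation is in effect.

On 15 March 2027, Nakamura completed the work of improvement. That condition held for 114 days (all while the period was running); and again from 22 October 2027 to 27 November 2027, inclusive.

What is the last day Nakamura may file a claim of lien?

1 year after 15 March 2027 is March 15, 2028.
Tolling adds 114 days: March 15, 2028 + 114 days = July 7, 2028.
From October 22, 2027 through November 27, 2027 inclusive is 37 days; tolling adds 37 days: July 7, 2028 + 37 days = August 13, 2028.

August 13, 2028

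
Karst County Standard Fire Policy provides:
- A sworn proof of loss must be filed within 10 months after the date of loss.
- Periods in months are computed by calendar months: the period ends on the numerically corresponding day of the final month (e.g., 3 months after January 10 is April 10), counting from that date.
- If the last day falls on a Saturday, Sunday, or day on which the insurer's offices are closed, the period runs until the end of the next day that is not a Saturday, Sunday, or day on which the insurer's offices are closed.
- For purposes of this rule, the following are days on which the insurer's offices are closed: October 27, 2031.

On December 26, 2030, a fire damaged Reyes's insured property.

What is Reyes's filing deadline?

10 months after December 26, 2030 is October 26, 2031.
October 26, 2031 is Sunday; October 27, 2031 is a listed holiday. The next qualifying day is October 28, 2031.

October 28, 2031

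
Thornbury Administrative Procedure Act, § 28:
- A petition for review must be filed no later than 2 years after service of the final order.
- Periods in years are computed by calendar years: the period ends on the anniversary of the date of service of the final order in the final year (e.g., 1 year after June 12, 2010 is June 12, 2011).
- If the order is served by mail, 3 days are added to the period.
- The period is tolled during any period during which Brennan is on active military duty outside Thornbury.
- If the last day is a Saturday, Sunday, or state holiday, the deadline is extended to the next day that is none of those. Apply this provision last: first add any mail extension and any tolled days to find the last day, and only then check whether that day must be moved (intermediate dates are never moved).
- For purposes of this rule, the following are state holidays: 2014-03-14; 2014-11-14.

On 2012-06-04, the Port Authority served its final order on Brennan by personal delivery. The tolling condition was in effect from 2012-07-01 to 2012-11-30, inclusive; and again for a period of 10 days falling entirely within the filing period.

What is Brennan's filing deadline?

November 17, 2014

2 years after 2012-06-04 is June 4, 2014.
Service was not by mail, so no mail extension applies.
From July 1, 2012 through November 30, 2012 inclusive is 153 days; tolling adds 153 days: June 4, 2014 + 153 days = November 4, 2014.
Tolling adds 10 days: November 4, 2014 + 10 days = November 14, 2014.
November 14, 2014 is a listed holiday; November 15, 2014 is Saturday; November 16, 2014 is Sunday. The next qualifying day is November 17, 2014.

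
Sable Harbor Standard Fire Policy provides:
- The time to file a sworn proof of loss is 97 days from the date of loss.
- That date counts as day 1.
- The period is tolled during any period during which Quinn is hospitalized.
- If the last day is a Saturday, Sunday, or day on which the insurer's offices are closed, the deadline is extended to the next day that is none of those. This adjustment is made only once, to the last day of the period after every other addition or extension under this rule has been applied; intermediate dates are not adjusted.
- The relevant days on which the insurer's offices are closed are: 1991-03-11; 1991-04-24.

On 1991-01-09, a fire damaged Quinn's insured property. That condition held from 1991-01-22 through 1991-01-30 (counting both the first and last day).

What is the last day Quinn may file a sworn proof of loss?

April 25, 1991

Counting 1991-01-09 as day 1, day 97 is April 15, 1991.
From January 22, 1991 through January 30, 1991 inclusive is 9 days; tolling adds 9 days: April 15, 1991 + 9 days = April 24, 1991.
April 24, 1991 is a listed holiday. The next qualifying day is April 25, 1991.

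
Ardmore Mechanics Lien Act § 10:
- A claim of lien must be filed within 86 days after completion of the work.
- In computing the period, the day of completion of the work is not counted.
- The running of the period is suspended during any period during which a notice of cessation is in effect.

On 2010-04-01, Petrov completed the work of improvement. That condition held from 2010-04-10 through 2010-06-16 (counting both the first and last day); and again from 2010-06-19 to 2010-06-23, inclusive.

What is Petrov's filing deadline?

September 7, 2010

86 days after 2010-04-01 is June 26, 2010.
From April 10, 2010 through June 16, 2010 inclusive is 68 days; tolling adds 68 days: June 26, 2010 + 68 days = September 2, 2010.
From June 19, 2010 through June 23, 2010 inclusive is 5 days; tolling adds 5 days: September 2, 2010 + 5 days = September 7, 2010.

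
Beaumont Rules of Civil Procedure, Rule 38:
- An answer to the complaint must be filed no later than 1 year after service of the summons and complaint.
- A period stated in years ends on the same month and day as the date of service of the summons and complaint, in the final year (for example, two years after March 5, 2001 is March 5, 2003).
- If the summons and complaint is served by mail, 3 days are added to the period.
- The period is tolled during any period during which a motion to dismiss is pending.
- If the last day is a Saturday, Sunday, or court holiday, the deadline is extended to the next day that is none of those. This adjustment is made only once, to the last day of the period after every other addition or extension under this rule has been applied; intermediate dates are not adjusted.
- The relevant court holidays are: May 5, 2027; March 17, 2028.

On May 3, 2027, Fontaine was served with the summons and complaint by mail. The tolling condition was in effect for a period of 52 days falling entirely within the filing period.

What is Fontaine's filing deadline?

June 27, 2028

1 year after May 3, 2027 is May 3, 2028.
Service was by mail, adding 3 days: May 3, 2028 + 3 days = May 6, 2028.
Tolling adds 52 days: May 6, 2028 + 52 days = June 27, 2028.
June 27, 2028 is a Tuesday and not a court holiday, so no extension applies.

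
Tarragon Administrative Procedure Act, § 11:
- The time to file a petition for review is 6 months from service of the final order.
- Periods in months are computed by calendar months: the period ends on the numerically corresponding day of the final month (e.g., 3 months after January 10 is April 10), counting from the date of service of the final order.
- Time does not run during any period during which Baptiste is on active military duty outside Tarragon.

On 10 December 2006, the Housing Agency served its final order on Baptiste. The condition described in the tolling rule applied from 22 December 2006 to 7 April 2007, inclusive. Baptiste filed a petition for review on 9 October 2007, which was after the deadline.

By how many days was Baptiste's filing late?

6 months after 10 December 2006 is June 10, 2007.
From December 22, 2006 through April 7, 2007 inclusive is 107 days; tolling adds 107 days: June 10, 2007 + 107 days = September 25, 2007.
The deadline is September 25, 2007; from September 25, 2007 to October 9, 2007 is 14 days.

14 days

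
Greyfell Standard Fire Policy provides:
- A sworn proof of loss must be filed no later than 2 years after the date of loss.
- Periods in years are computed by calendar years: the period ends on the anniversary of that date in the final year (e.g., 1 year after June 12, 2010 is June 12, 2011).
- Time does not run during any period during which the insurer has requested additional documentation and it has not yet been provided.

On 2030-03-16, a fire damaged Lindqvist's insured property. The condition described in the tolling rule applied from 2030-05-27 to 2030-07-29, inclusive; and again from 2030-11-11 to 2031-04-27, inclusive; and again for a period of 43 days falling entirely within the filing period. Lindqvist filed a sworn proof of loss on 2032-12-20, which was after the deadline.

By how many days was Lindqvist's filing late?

4 days

2 years after 2030-03-16 is March 16, 2032.
From May 27, 2030 through July 29, 2030 inclusive is 64 days; tolling adds 64 days: March 16, 2032 + 64 days = May 19, 2032.
From November 11, 2030 through April 27, 2031 inclusive is 168 days; tolling adds 168 days: May 19, 2032 + 168 days = November 3, 2032.
Tolling adds 43 days: November 3, 2032 + 43 days = December 16, 2032.
The deadline is December 16, 2032; from December 16, 2032 to December 20, 2032 is 4 days.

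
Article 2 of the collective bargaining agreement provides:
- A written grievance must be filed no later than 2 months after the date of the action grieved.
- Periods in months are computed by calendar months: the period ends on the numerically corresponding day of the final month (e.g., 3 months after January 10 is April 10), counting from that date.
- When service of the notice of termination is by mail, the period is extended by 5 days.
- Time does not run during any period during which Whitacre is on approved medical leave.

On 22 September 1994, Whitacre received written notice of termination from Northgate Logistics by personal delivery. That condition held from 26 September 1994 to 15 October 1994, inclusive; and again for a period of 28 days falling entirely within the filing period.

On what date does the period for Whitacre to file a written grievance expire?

2 months after 22 September 1994 is November 22, 1994.
Service was not by mail, so no mail extension applies.
From September 26, 1994 through October 15, 1994 inclusive is 20 days; tolling adds 20 days: November 22, 1994 + 20 days = December 12, 1994.
Tolling adds 28 days: December 12, 1994 + 28 days = January 9, 1995.

January 9, 1995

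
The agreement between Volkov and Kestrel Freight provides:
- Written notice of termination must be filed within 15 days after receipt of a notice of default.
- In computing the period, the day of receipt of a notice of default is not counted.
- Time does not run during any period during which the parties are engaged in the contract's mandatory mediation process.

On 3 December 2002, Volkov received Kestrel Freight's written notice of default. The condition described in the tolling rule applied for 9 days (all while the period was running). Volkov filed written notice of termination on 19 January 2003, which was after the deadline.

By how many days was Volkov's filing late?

23 days

15 days after 3 December 2002 is December 18, 2002.
Tolling adds 9 days: December 18, 2002 + 9 days = December 27, 2002.
The deadline is December 27, 2002; from December 27, 2002 to January 19, 2003 is 23 days.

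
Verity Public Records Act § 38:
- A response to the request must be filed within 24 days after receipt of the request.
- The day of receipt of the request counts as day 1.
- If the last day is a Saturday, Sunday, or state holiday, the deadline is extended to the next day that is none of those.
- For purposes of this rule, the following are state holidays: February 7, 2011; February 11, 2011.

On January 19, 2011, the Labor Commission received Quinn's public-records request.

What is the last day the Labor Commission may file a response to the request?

February 14, 2011

Counting January 19, 2011 as day 1, day 24 is February 11, 2011.
February 11, 2011 is a listed holiday; February 12, 2011 is Saturday; February 13, 2011 is Sunday. The next qualifying day is February 14, 2011.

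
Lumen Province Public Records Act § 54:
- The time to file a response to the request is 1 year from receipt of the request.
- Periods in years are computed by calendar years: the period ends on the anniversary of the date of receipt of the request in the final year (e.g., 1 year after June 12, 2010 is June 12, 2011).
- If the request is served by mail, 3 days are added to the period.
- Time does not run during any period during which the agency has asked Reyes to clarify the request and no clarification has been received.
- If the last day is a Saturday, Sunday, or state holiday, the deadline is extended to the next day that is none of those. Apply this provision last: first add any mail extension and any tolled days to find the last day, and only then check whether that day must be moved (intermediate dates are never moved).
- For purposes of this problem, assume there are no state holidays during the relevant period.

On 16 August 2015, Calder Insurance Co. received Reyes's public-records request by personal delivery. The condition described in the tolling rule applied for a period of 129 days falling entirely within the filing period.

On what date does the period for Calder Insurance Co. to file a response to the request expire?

1 year after 16 August 2015 is August 16, 2016.
Service was not by mail, so no mail extension applies.
Tolling adds 129 days: August 16, 2016 + 129 days = December 23, 2016.
December 23, 2016 is a Friday and not a state holiday, so no extension applies.

December 23, 2016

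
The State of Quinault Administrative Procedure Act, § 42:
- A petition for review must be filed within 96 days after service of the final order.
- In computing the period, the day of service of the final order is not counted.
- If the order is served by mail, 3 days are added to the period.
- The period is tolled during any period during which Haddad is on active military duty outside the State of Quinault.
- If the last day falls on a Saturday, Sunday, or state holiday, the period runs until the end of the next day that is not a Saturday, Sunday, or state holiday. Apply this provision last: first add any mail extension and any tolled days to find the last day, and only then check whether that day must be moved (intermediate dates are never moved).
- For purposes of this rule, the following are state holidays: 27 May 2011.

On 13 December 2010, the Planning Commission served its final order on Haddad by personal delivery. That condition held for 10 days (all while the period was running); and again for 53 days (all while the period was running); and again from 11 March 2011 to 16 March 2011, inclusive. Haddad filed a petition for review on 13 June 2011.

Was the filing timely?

No

96 days after 13 December 2010 is March 19, 2011.
Service was not by mail, so no mail extension applies.
Tolling adds 10 days: March 19, 2011 + 10 days = March 29, 2011.
Tolling adds 53 days: March 29, 2011 + 53 days = May 21, 2011.
From March 11, 2011 through March 16, 2011 inclusive is 6 days; tolling adds 6 days: May 21, 2011 + 6 days = May 27, 2011.
May 27, 2011 is a listed holiday; May 28, 2011 is Saturday; May 29, 2011 is Sunday. The next qualifying day is May 30, 2011.
The deadline is May 30, 2011; the filing on June 13, 2011 is after that date.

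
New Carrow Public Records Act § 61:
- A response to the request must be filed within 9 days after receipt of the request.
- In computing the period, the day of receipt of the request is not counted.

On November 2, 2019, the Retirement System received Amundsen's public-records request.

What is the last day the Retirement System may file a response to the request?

9 days after November 2, 2019 is November 11, 2019.

November 11, 2019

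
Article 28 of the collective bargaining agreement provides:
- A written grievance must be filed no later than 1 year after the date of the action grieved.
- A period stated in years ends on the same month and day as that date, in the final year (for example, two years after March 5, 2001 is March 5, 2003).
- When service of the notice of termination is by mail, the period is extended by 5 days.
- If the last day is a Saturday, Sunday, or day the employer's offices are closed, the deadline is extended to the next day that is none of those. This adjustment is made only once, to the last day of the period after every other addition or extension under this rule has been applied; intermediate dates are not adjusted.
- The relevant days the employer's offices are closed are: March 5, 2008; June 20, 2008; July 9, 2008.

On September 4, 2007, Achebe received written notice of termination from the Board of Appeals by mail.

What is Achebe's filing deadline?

1 year after September 4, 2007 is September 4, 2008.
Service was by mail, adding 5 days: September 4, 2008 + 5 days = September 9, 2008.
September 9, 2008 is a Tuesday and not a day the employer's offices are closed, so no extension applies.

September 9, 2008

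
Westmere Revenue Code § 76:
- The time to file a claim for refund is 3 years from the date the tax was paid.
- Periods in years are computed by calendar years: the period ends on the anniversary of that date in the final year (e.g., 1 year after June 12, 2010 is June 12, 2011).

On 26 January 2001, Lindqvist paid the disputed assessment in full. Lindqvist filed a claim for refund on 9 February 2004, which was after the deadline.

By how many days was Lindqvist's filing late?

14 days

3 years after 26 January 2001 is January 26, 2004.
The deadline is January 26, 2004; from January 26, 2004 to February 9, 2004 is 14 days.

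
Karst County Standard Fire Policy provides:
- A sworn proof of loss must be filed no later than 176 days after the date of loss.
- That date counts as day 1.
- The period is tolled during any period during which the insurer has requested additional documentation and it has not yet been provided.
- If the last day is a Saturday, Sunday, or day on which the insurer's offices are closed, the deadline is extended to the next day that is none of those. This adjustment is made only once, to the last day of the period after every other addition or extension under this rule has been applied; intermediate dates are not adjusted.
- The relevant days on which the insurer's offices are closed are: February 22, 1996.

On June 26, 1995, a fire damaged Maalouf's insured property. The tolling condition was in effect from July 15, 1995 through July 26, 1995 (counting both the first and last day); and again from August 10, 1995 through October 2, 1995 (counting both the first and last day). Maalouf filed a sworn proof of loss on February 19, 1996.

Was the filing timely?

Yes

Counting June 26, 1995 as day 1, day 176 is December 18, 1995.
From July 15, 1995 through July 26, 1995 inclusive is 12 days; tolling adds 12 days: December 18, 1995 + 12 days = December 30, 1995.
From August 10, 1995 through October 2, 1995 inclusive is 54 days; tolling adds 54 days: December 30, 1995 + 54 days = February 22, 1996.
February 22, 1996 is a listed holiday. The next qualifying day is February 23, 1996.
The deadline is February 23, 1996; the filing on February 19, 1996 is on or before that date.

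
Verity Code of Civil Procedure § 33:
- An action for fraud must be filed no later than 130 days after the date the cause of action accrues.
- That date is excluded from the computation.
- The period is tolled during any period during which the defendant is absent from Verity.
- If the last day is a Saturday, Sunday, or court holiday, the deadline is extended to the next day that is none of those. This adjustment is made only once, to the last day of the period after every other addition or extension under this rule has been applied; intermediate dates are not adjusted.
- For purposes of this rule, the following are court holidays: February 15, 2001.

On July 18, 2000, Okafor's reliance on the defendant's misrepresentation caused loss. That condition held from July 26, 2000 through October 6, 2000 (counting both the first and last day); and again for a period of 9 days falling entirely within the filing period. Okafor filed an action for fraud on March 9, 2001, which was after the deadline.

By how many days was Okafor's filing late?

21 days

130 days after July 18, 2000 is November 25, 2000.
From July 26, 2000 through October 6, 2000 inclusive is 73 days; tolling adds 73 days: November 25, 2000 + 73 days = February 6, 2001.
Tolling adds 9 days: February 6, 2001 + 9 days = February 15, 2001.
February 15, 2001 is a listed holiday. The next qualifying day is February 16, 2001.
The deadline is February 16, 2001; from February 16, 2001 to March 9, 2001 is 21 days.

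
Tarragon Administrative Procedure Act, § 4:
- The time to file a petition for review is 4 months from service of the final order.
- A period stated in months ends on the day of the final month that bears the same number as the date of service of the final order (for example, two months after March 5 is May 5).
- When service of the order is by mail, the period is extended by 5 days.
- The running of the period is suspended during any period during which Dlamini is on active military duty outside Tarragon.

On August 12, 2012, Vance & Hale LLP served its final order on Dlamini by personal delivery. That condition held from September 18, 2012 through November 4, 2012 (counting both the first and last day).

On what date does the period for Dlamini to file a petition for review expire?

4 months after August 12, 2012 is December 12, 2012.
Service was not by mail, so no mail extension applies.
From September 18, 2012 through November 4, 2012 inclusive is 48 days; tolling adds 48 days: December 12, 2012 + 48 days = January 29, 2013.

January 29, 2013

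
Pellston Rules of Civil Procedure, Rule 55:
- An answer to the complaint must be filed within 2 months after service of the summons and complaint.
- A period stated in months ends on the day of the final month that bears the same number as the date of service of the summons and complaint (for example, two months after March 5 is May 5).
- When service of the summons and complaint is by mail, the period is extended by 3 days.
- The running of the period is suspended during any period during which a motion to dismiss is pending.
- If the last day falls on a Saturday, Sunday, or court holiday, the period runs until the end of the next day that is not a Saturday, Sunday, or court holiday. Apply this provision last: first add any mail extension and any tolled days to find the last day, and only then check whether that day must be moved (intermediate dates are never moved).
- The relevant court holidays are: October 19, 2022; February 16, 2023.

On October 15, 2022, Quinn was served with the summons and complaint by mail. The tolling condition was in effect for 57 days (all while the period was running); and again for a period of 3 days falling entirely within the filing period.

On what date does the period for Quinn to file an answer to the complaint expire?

February 17, 2023

2 months after October 15, 2022 is December 15, 2022.
Service was by mail, adding 3 days: December 15, 2022 + 3 days = December 18, 2022.
Tolling adds 57 days: December 18, 2022 + 57 days = February 13, 2023.
Tolling adds 3 days: February 13, 2023 + 3 days = February 16, 2023.
February 16, 2023 is a listed holiday. The next qualifying day is February 17, 2023.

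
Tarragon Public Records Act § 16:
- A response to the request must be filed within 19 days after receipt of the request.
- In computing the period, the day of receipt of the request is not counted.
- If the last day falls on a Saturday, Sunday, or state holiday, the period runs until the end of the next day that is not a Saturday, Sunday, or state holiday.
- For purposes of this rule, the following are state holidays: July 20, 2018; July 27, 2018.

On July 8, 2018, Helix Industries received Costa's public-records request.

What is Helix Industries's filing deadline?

July 30, 2018

19 days after July 8, 2018 is July 27, 2018.
July 27, 2018 is a listed holiday; July 28, 2018 is Saturday; July 29, 2018 is Sunday. The next qualifying day is July 30, 2018.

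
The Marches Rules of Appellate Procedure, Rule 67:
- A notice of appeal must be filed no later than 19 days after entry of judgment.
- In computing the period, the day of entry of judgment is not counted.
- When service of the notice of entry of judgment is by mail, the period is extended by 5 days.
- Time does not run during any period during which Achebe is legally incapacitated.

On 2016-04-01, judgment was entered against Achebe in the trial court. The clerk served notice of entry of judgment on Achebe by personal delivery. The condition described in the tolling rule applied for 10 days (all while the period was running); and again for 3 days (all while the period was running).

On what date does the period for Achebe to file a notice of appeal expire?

May 3, 2016

19 days after 2016-04-01 is April 20, 2016.
Service was not by mail, so no mail extension applies.
Tolling adds 10 days: April 20, 2016 + 10 days = April 30, 2016.
Tolling adds 3 days: April 30, 2016 + 3 days = May 3, 2016.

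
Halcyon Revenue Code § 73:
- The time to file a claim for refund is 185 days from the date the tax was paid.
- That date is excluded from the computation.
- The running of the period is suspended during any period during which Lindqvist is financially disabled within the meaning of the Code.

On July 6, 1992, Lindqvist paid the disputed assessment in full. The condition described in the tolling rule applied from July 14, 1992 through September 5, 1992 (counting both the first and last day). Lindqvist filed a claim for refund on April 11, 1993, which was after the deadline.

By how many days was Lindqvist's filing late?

40 days

185 days after July 6, 1992 is January 7, 1993.
From July 14, 1992 through September 5, 1992 inclusive is 54 days; tolling adds 54 days: January 7, 1993 + 54 days = March 2, 1993.
The deadline is March 2, 1993; from March 2, 1993 to April 11, 1993 is 40 days.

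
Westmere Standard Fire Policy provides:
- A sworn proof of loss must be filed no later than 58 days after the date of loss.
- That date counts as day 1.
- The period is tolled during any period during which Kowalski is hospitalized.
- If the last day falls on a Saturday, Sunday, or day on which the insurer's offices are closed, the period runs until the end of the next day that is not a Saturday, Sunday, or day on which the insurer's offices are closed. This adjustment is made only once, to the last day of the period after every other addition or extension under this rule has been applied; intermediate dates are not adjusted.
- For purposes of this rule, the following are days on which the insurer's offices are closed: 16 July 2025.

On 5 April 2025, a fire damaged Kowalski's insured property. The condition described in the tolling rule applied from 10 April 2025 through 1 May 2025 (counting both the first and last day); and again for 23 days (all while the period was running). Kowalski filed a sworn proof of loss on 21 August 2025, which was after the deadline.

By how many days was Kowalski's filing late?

35 days

Counting 5 April 2025 as day 1, day 58 is June 1, 2025.
From April 10, 2025 through May 1, 2025 inclusive is 22 days; tolling adds 22 days: June 1, 2025 + 22 days = June 23, 2025.
Tolling adds 23 days: June 23, 2025 + 23 days = July 16, 2025.
July 16, 2025 is a listed holiday. The next qualifying day is July 17, 2025.
The deadline is July 17, 2025; from July 17, 2025 to August 21, 2025 is 35 days.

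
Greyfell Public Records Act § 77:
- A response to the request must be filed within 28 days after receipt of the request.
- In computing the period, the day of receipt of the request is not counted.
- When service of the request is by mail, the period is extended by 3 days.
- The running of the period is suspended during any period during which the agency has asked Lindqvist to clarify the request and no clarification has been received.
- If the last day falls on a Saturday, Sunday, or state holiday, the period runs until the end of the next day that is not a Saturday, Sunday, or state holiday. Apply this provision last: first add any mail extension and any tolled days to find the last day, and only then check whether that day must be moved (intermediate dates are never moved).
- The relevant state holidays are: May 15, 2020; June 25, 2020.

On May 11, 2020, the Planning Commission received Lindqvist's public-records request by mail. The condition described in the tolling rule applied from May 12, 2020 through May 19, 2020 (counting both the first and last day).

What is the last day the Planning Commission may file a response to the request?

28 days after May 11, 2020 is June 8, 2020.
Service was by mail, adding 3 days: June 8, 2020 + 3 days = June 11, 2020.
From May 12, 2020 through May 19, 2020 inclusive is 8 days; tolling adds 8 days: June 11, 2020 + 8 days = June 19, 2020.
June 19, 2020 is a Friday and not a state holiday, so no extension applies.

June 19, 2020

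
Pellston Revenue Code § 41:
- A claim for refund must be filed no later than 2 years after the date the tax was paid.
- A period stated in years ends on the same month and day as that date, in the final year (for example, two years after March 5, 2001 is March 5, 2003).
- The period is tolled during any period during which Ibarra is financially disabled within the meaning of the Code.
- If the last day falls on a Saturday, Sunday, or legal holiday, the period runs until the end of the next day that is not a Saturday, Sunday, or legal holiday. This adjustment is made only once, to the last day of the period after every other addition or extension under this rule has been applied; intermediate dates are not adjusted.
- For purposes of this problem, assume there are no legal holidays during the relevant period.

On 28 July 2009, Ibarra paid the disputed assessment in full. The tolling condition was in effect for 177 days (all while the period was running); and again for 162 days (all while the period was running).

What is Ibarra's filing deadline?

2 years after 28 July 2009 is July 28, 2011.
Tolling adds 177 days: July 28, 2011 + 177 days = January 21, 2012.
Tolling adds 162 days: January 21, 2012 + 162 days = July 1, 2012.
July 1, 2012 is Sunday. The next qualifying day is July 2, 2012.

July 2, 2012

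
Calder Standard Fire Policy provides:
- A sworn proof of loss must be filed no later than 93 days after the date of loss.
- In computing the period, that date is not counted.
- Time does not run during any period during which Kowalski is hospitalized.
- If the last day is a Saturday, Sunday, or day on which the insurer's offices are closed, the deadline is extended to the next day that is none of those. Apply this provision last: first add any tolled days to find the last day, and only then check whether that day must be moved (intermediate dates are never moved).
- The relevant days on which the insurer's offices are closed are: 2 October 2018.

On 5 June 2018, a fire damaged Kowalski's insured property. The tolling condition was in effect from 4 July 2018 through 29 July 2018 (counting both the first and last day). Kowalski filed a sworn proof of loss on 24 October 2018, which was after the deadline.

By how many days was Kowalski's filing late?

21 days

93 days after 5 June 2018 is September 6, 2018.
From July 4, 2018 through July 29, 2018 inclusive is 26 days; tolling adds 26 days: September 6, 2018 + 26 days = October 2, 2018.
October 2, 2018 is a listed holiday. The next qualifying day is October 3, 2018.
The deadline is October 3, 2018; from October 3, 2018 to October 24, 2018 is 21 days.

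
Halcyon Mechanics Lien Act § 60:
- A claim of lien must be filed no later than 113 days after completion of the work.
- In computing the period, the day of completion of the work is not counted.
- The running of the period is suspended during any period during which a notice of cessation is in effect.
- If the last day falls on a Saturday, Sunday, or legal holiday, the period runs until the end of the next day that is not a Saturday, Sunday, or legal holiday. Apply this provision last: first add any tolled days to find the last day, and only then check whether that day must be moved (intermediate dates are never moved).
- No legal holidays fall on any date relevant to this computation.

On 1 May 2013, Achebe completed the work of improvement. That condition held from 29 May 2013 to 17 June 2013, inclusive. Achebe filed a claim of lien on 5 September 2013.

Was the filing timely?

Yes

113 days after 1 May 2013 is August 22, 2013.
From May 29, 2013 through June 17, 2013 inclusive is 20 days; tolling adds 20 days: August 22, 2013 + 20 days = September 11, 2013.
September 11, 2013 is a Wednesday and not a legal holiday, so no extension applies.
The deadline is September 11, 2013; the filing on September 5, 2013 is on or before that date.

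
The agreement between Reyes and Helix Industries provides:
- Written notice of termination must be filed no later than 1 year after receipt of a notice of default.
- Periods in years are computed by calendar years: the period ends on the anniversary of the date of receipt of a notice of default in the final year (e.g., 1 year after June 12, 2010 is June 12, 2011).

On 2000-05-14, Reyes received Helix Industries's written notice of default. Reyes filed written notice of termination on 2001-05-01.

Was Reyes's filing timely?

Yes

1 year after 2000-05-14 is May 14, 2001.
The deadline is May 14, 2001; the filing on May 1, 2001 is on or before that date.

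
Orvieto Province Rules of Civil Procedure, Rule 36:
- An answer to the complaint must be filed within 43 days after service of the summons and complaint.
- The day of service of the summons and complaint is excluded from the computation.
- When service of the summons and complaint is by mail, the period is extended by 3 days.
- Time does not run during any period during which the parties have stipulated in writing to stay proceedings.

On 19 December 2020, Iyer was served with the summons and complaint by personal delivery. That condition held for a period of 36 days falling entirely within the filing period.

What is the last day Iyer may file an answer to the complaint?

March 8, 2021

43 days after 19 December 2020 is January 31, 2021.
Service was not by mail, so no mail extension applies.
Tolling adds 36 days: January 31, 2021 + 36 days = March 8, 2021.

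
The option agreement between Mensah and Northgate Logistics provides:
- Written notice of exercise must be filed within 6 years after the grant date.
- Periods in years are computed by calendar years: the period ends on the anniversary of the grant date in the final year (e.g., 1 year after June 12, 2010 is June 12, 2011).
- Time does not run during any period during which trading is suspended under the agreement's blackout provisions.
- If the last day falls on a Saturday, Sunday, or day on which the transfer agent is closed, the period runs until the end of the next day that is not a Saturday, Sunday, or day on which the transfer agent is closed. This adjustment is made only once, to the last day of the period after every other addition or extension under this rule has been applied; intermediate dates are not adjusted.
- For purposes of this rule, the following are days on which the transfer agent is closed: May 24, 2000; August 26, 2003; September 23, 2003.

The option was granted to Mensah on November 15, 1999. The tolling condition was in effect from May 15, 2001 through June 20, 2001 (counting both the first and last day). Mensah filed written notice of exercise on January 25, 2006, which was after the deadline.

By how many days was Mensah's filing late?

6 years after November 15, 1999 is November 15, 2005.
From May 15, 2001 through June 20, 2001 inclusive is 37 days; tolling adds 37 days: November 15, 2005 + 37 days = December 22, 2005.
December 22, 2005 is a Thursday and not a day on which the transfer agent is closed, so no extension applies.
The deadline is December 22, 2005; from December 22, 2005 to January 25, 2006 is 34 days.

34 days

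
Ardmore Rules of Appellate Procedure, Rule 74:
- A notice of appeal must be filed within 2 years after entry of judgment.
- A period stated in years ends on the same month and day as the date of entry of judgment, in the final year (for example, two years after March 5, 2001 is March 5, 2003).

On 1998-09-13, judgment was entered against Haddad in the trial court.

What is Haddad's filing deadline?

September 13, 2000

2 years after 1998-09-13 is September 13, 2000.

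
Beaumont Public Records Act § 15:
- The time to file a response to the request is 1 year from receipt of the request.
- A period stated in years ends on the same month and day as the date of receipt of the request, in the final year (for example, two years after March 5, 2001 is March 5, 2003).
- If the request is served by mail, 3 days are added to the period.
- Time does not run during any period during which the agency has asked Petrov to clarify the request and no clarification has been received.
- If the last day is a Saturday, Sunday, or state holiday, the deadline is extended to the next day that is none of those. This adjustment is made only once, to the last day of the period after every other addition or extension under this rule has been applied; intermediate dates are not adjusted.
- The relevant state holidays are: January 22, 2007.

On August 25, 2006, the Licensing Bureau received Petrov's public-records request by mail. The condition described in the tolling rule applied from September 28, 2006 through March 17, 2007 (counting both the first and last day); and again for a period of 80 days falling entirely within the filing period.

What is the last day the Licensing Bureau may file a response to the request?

1 year after August 25, 2006 is August 25, 2007.
Service was by mail, adding 3 days: August 25, 2007 + 3 days = August 28, 2007.
From September 28, 2006 through March 17, 2007 inclusive is 171 days; tolling adds 171 days: August 28, 2007 + 171 days = February 15, 2008.
Tolling adds 80 days: February 15, 2008 + 80 days = May 5, 2008.
May 5, 2008 is a Monday and not a state holiday, so no extension applies.

May 5, 2008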